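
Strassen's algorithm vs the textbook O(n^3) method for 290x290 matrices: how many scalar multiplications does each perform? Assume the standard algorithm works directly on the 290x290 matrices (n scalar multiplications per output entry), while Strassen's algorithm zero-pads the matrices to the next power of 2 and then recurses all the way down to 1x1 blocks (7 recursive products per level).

Matrix multiplication for 290x290 matrices:

Strassen's algorithm requires power-of-2 dimensions. Pad 290x290 to 512x512 (next power of 2).

Standard algorithm: 290^3 = 24389000 multiplications
Strassen's algorithm: 7^(log2(512)) = 7^9 = 40353607 multiplications
Difference: 24389000 - 40353607 = -15964607 (Strassen uses MORE here due to padding overhead — for small or just-over-power-of-2 n, padding can outweigh the per-level savings)

Standard: 24389000 multiplications (290^3). Strassen: 40353607 multiplications (7^9, after padding to 512x512). Strassen reduces 8 recursive multiplications to 7 at each level.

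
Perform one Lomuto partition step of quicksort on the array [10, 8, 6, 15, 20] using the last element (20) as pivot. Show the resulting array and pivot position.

Lomuto partition with pivot = 20:

Initial array: [10, 8, 6, 15, 20]

arr[0]=10 <= 20: swap with position 0, array becomes [10, 8, 6, 15, 20]
arr[1]=8 <= 20: swap with position 1, array becomes [10, 8, 6, 15, 20]
arr[2]=6 <= 20: swap with position 2, array becomes [10, 8, 6, 15, 20]
arr[3]=15 <= 20: swap with position 3, array becomes [10, 8, 6, 15, 20]

Place pivot at position 4: [10, 8, 6, 15, 20]
Pivot position: 4

After partitioning with pivot 20, the array becomes [10, 8, 6, 15, 20]. The pivot is placed at index 4. All elements to the left of the pivot are <= 20, and all elements to the right are > 20.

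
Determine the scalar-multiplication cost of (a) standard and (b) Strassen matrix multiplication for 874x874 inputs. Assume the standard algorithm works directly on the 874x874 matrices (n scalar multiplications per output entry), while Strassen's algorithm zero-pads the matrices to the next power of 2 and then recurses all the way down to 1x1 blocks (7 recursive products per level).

Matrix multiplication for 874x874 matrices:

Strassen's algorithm requires power-of-2 dimensions. Pad 874x874 to 1024x1024 (next power of 2).

Standard algorithm: 874^3 = 667627624 multiplications
Strassen's algorithm: 7^(log2(1024)) = 7^10 = 282475249 multiplications
Savings: 667627624 - 282475249 = 385152375 multiplications

Standard: 667627624 multiplications (874^3). Strassen: 282475249 multiplications (7^10, after padding to 1024x1024). Strassen reduces 8 recursive multiplications to 7 at each level.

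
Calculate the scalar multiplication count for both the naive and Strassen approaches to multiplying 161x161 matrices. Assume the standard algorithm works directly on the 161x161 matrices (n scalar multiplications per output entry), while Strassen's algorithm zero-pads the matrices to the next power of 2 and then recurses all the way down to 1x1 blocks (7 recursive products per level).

Matrix multiplication for 161x161 matrices:

Strassen's algorithm requires power-of-2 dimensions. Pad 161x161 to 256x256 (next power of 2).

Standard algorithm: 161^3 = 4173281 multiplications
Strassen's algorithm: 7^(log2(256)) = 7^8 = 5764801 multiplications
Difference: 4173281 - 5764801 = -1591520 (Strassen uses MORE here due to padding overhead — for small or just-over-power-of-2 n, padding can outweigh the per-level savings)

Standard: 4173281 multiplications (161^3). Strassen: 5764801 multiplications (7^8, after padding to 256x256). Strassen reduces 8 recursive multiplications to 7 at each level.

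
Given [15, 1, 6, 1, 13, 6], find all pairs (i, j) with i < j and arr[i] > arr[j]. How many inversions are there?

Finding inversions in [15, 1, 6, 1, 13, 6]:

(0, 1): arr[0]=15 > arr[1]=1
(0, 2): arr[0]=15 > arr[2]=6
(0, 3): arr[0]=15 > arr[3]=1
(0, 4): arr[0]=15 > arr[4]=13
(0, 5): arr[0]=15 > arr[5]=6
(2, 3): arr[2]=6 > arr[3]=1
(4, 5): arr[4]=13 > arr[5]=6

Total inversions: 7

The array has 7 inversion(s): (0,1), (0,2), (0,3), (0,4), (0,5), (2,3), (4,5). Each pair (i,j) satisfies i < j and arr[i] > arr[j].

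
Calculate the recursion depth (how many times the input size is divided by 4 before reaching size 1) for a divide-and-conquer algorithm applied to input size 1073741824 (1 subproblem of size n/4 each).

For divide and conquer with division factor 4:

Problem sizes at each level:
Level 0: 1073741824
Level 1: 268435456
Level 2: 67108864
Level 3: 16777216
Level 4: 4194304
Level 5: 1048576
Level 6: 262144
Level 7: 65536
Level 8: 16384
Level 9: 4096
Level 10: 1024
Level 11: 256
Level 12: 64
Level 13: 16
Level 14: 4
Level 15: 1

The root is level 0 and the size-1 base case is level 15 (the tree spans levels 0 through 15, i.e. 16 levels counting the root), so the depth is the number of divisions: log_4(1073741824) = 15

The recursion tree depth is log_4(1073741824) = 15. At each level, the problem size is divided by 4, so it takes 15 divisions to reduce to a base case of size 1. The algorithm makes 1 recursive call at each level.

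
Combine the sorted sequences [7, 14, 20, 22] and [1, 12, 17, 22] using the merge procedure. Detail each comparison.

Merging process:

Compare 7 vs 1: take 1 from right. Merged: [1]
Compare 7 vs 12: take 7 from left. Merged: [1, 7]
Compare 14 vs 12: take 12 from right. Merged: [1, 7, 12]
Compare 14 vs 17: take 14 from left. Merged: [1, 7, 12, 14]
Compare 20 vs 17: take 17 from right. Merged: [1, 7, 12, 14, 17]
Compare 20 vs 22: take 20 from left. Merged: [1, 7, 12, 14, 17, 20]
Compare 22 vs 22: take 22 from left. Merged: [1, 7, 12, 14, 17, 20, 22]
Append remaining from right: [22]. Merged: [1, 7, 12, 14, 17, 20, 22, 22]

Final merged array: [1, 7, 12, 14, 17, 20, 22, 22]
Total comparisons: 7

The merged array is [1, 7, 12, 14, 17, 20, 22, 22], requiring 7 comparisons. The merge step runs in O(n) time where n is the total number of elements.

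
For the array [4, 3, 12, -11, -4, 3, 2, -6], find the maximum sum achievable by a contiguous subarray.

Using Kadane's algorithm on [4, 3, 12, -11, -4, 3, 2, -6]:

Scanning through the array:
Position 1 (value 3): max_ending_here = 7, max_so_far = 7
Position 2 (value 12): max_ending_here = 19, max_so_far = 19
Position 3 (value -11): max_ending_here = 8, max_so_far = 19
Position 4 (value -4): max_ending_here = 4, max_so_far = 19
Position 5 (value 3): max_ending_here = 7, max_so_far = 19
Position 6 (value 2): max_ending_here = 9, max_so_far = 19
Position 7 (value -6): max_ending_here = 3, max_so_far = 19

Maximum subarray: [4, 3, 12]
Maximum sum: 19

The maximum subarray is [4, 3, 12] with sum 19. This subarray runs from index 0 to index 2.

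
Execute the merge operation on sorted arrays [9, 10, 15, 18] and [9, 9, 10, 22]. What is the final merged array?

Merging process:

Compare 9 vs 9: take 9 from left. Merged: [9]
Compare 10 vs 9: take 9 from right. Merged: [9, 9]
Compare 10 vs 9: take 9 from right. Merged: [9, 9, 9]
Compare 10 vs 10: take 10 from left. Merged: [9, 9, 9, 10]
Compare 15 vs 10: take 10 from right. Merged: [9, 9, 9, 10, 10]
Compare 15 vs 22: take 15 from left. Merged: [9, 9, 9, 10, 10, 15]
Compare 18 vs 22: take 18 from left. Merged: [9, 9, 9, 10, 10, 15, 18]
Append remaining from right: [22]. Merged: [9, 9, 9, 10, 10, 15, 18, 22]

Final merged array: [9, 9, 9, 10, 10, 15, 18, 22]
Total comparisons: 7

The merged array is [9, 9, 9, 10, 10, 15, 18, 22], requiring 7 comparisons. The merge step runs in O(n) time where n is the total number of elements.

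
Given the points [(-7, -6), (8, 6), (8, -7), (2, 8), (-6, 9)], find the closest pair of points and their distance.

Computing all pairwise distances among 5 points:

d((-7, -6), (8, 6)) = 19.2094
d((-7, -6), (8, -7)) = 15.0333
d((-7, -6), (2, 8)) = 16.6433
d((-7, -6), (-6, 9)) = 15.0333
d((8, 6), (8, -7)) = 13.0
d((8, 6), (2, 8)) = 6.3246 <-- minimum
d((8, 6), (-6, 9)) = 14.3178
d((8, -7), (2, 8)) = 16.1555
d((8, -7), (-6, 9)) = 21.2603
d((2, 8), (-6, 9)) = 8.0623

Closest pair: (8, 6) and (2, 8) with distance 6.3246

The closest pair is (8, 6) and (2, 8) with Euclidean distance 6.3246. For 5 points, brute-force pairwise comparison is shown above. For large n, the divide-and-conquer algorithm (sort by x, recurse on halves, check the dividing strip) achieves O(n log n).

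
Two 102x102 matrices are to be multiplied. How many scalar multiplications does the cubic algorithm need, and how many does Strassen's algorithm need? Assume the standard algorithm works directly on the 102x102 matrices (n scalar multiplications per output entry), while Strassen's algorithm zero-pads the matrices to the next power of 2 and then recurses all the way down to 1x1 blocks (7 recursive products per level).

Matrix multiplication for 102x102 matrices:

Strassen's algorithm requires power-of-2 dimensions. Pad 102x102 to 128x128 (next power of 2).

Standard algorithm: 102^3 = 1061208 multiplications
Strassen's algorithm: 7^(log2(128)) = 7^7 = 823543 multiplications
Savings: 1061208 - 823543 = 237665 multiplications

Standard: 1061208 multiplications (102^3). Strassen: 823543 multiplications (7^7, after padding to 128x128). Strassen reduces 8 recursive multiplications to 7 at each level.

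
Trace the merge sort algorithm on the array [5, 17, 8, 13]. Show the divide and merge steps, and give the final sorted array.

Merge sort trace:

Split: [5, 17, 8, 13] -> [5, 17] and [8, 13]
  Split: [5, 17] -> [5] and [17]
  Merge: [5] + [17] -> [5, 17]
  Split: [8, 13] -> [8] and [13]
  Merge: [8] + [13] -> [8, 13]
Merge: [5, 17] + [8, 13] -> [5, 8, 13, 17]

Final sorted array: [5, 8, 13, 17]

The merge sort proceeds by recursively splitting the array and merging sorted halves.
After all merges, the sorted array is [5, 8, 13, 17].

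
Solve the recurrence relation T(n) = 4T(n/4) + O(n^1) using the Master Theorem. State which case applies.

Master Theorem for T(n) = 4T(n/4) + O(n^1):

a = 4, b = 4, c = 1
log_b(a) = log_4(4) = 1.0000

Case 2: c = 1 = log_4(4) = 1.0000
T(n) = O(n^1 log n) = O(n log n)

For T(n) = 4T(n/4) + O(n^1): log_4(4) = 1.0000. This is Case 2 of the Master Theorem (c = log_b(a), equal work at all levels), giving O(n log n).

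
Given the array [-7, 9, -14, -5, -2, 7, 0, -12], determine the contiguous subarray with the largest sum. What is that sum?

Using Kadane's algorithm on [-7, 9, -14, -5, -2, 7, 0, -12]:

Scanning through the array:
Position 1 (value 9): max_ending_here = 9, max_so_far = 9
Position 2 (value -14): max_ending_here = -5, max_so_far = 9
Position 3 (value -5): max_ending_here = -5, max_so_far = 9
Position 4 (value -2): max_ending_here = -2, max_so_far = 9
Position 5 (value 7): max_ending_here = 7, max_so_far = 9
Position 6 (value 0): max_ending_here = 7, max_so_far = 9
Position 7 (value -12): max_ending_here = -5, max_so_far = 9

Maximum subarray: [9]
Maximum sum: 9

The maximum subarray is [9] with sum 9. This subarray runs from index 1 to index 1.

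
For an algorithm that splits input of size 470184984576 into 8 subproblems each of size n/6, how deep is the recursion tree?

For divide and conquer with division factor 6:

Problem sizes at each level:
Level 0: 470184984576
Level 1: 78364164096
Level 2: 13060694016
Level 3: 2176782336
Level 4: 362797056
Level 5: 60466176
Level 6: 10077696
Level 7: 1679616
Level 8: 279936
Level 9: 46656
Level 10: 7776
Level 11: 1296
Level 12: 216
Level 13: 36
Level 14: 6
Level 15: 1

The root is level 0 and the size-1 base case is level 15 (the tree spans levels 0 through 15, i.e. 16 levels counting the root), so the depth is the number of divisions: log_6(470184984576) = 15

The recursion tree depth is log_6(470184984576) = 15. At each level, the problem size is divided by 6, so it takes 15 divisions to reduce to a base case of size 1. The algorithm makes 8 recursive calls at each level.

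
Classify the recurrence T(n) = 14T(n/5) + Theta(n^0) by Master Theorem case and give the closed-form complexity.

Master Theorem for T(n) = 14T(n/5) + O(n^0):

a = 14, b = 5, c = 0
log_b(a) = log_5(14) = 1.6397

Case 1: c = 0 < log_5(14) = 1.6397
T(n) = O(n^(log_5 14))

For T(n) = 14T(n/5) + O(n^0): log_5(14) = 1.6397. This is Case 1 of the Master Theorem (c < log_b(a), work dominated by leaves), giving O(n^(log_5 14)).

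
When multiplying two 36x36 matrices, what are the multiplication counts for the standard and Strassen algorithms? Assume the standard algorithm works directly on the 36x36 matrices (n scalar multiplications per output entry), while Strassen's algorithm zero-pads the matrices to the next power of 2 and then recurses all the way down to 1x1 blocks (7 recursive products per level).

Matrix multiplication for 36x36 matrices:

Strassen's algorithm requires power-of-2 dimensions. Pad 36x36 to 64x64 (next power of 2).

Standard algorithm: 36^3 = 46656 multiplications
Strassen's algorithm: 7^(log2(64)) = 7^6 = 117649 multiplications
Difference: 46656 - 117649 = -70993 (Strassen uses MORE here due to padding overhead — for small or just-over-power-of-2 n, padding can outweigh the per-level savings)

Standard: 46656 multiplications (36^3). Strassen: 117649 multiplications (7^6, after padding to 64x64). Strassen reduces 8 recursive multiplications to 7 at each level.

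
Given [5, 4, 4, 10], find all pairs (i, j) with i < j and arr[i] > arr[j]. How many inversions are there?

Finding inversions in [5, 4, 4, 10]:

(0, 1): arr[0]=5 > arr[1]=4
(0, 2): arr[0]=5 > arr[2]=4

Total inversions: 2

The array has 2 inversion(s): (0,1), (0,2). Each pair (i,j) satisfies i < j and arr[i] > arr[j].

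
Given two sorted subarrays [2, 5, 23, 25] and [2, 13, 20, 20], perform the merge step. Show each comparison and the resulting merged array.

Merging process:

Compare 2 vs 2: take 2 from left. Merged: [2]
Compare 5 vs 2: take 2 from right. Merged: [2, 2]
Compare 5 vs 13: take 5 from left. Merged: [2, 2, 5]
Compare 23 vs 13: take 13 from right. Merged: [2, 2, 5, 13]
Compare 23 vs 20: take 20 from right. Merged: [2, 2, 5, 13, 20]
Compare 23 vs 20: take 20 from right. Merged: [2, 2, 5, 13, 20, 20]
Append remaining from left: [23, 25]. Merged: [2, 2, 5, 13, 20, 20, 23, 25]

Final merged array: [2, 2, 5, 13, 20, 20, 23, 25]
Total comparisons: 6

The merged array is [2, 2, 5, 13, 20, 20, 23, 25], requiring 6 comparisons. The merge step runs in O(n) time where n is the total number of elements.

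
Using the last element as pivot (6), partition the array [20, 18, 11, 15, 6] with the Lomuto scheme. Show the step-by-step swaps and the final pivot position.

Lomuto partition with pivot = 6:

Initial array: [20, 18, 11, 15, 6]

arr[0]=20 > 6: no swap
arr[1]=18 > 6: no swap
arr[2]=11 > 6: no swap
arr[3]=15 > 6: no swap

Place pivot at position 0: [6, 18, 11, 15, 20]
Pivot position: 0

After partitioning with pivot 6, the array becomes [6, 18, 11, 15, 20]. The pivot is placed at index 0. All elements to the left of the pivot are <= 6, and all elements to the right are > 6.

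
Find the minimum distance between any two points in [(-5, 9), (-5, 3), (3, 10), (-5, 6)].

Computing all pairwise distances among 4 points:

d((-5, 9), (-5, 3)) = 6.0
d((-5, 9), (3, 10)) = 8.0623
d((-5, 9), (-5, 6)) = 3.0 <-- minimum
d((-5, 3), (3, 10)) = 10.6301
d((-5, 3), (-5, 6)) = 3.0 <-- minimum
d((3, 10), (-5, 6)) = 8.9443

Minimum distance: 3.0 (tie among 2 pairs: (-5, 9) and (-5, 6); (-5, 3) and (-5, 6))

The minimum Euclidean distance is 3.0. There is a tie: 2 pairs achieve this minimum — (-5, 9) and (-5, 6); (-5, 3) and (-5, 6). Any of these is a valid closest pair. For 4 points, brute-force pairwise comparison is shown above. For large n, the divide-and-conquer algorithm (sort by x, recurse on halves, check the dividing strip) achieves O(n log n).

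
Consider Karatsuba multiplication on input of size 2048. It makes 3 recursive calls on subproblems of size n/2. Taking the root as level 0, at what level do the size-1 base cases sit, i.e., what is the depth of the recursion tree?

For divide and conquer with division factor 2:

Problem sizes at each level:
Level 0: 2048
Level 1: 1024
Level 2: 512
Level 3: 256
Level 4: 128
Level 5: 64
Level 6: 32
Level 7: 16
Level 8: 8
Level 9: 4
Level 10: 2
Level 11: 1

The root is level 0 and the size-1 base case is level 11 (the tree spans levels 0 through 11, i.e. 12 levels counting the root), so the depth is the number of divisions: log_2(2048) = 11

The recursion tree depth is log_2(2048) = 11. At each level, the problem size is divided by 2, so it takes 11 divisions to reduce to a base case of size 1. The algorithm makes 3 recursive calls at each level.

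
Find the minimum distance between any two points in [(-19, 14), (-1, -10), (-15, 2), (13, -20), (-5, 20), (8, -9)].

Computing all pairwise distances among 6 points:

d((-19, 14), (-1, -10)) = 30.0
d((-19, 14), (-15, 2)) = 12.6491
d((-19, 14), (13, -20)) = 46.6905
d((-19, 14), (-5, 20)) = 15.2315
d((-19, 14), (8, -9)) = 35.4683
d((-1, -10), (-15, 2)) = 18.4391
d((-1, -10), (13, -20)) = 17.2047
d((-1, -10), (-5, 20)) = 30.2655
d((-1, -10), (8, -9)) = 9.0554 <-- minimum
d((-15, 2), (13, -20)) = 35.609
d((-15, 2), (-5, 20)) = 20.5913
d((-15, 2), (8, -9)) = 25.4951
d((13, -20), (-5, 20)) = 43.8634
d((13, -20), (8, -9)) = 12.083
d((-5, 20), (8, -9)) = 31.7805

Closest pair: (-1, -10) and (8, -9) with distance 9.0554

The closest pair is (-1, -10) and (8, -9) with Euclidean distance 9.0554. For 6 points, brute-force pairwise comparison is shown above. For large n, the divide-and-conquer algorithm (sort by x, recurse on halves, check the dividing strip) achieves O(n log n).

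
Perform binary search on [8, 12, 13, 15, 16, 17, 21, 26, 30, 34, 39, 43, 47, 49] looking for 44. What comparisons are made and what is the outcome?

Binary search for 44 in [8, 12, 13, 15, 16, 17, 21, 26, 30, 34, 39, 43, 47, 49]:

lo=0, hi=13, mid=6, arr[mid]=21 -> 21 < 44, search right half
lo=7, hi=13, mid=10, arr[mid]=39 -> 39 < 44, search right half
lo=11, hi=13, mid=12, arr[mid]=47 -> 47 > 44, search left half
lo=11, hi=11, mid=11, arr[mid]=43 -> 43 < 44, search right half
lo=12 > hi=11, target 44 not found

Binary search determines that 44 is not in the array after 4 comparisons. The search space was exhausted without finding the target.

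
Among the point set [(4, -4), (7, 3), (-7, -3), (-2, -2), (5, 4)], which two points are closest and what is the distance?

Computing all pairwise distances among 5 points:

d((4, -4), (7, 3)) = 7.6158
d((4, -4), (-7, -3)) = 11.0454
d((4, -4), (-2, -2)) = 6.3246
d((4, -4), (5, 4)) = 8.0623
d((7, 3), (-7, -3)) = 15.2315
d((7, 3), (-2, -2)) = 10.2956
d((7, 3), (5, 4)) = 2.2361 <-- minimum
d((-7, -3), (-2, -2)) = 5.099
d((-7, -3), (5, 4)) = 13.8924
d((-2, -2), (5, 4)) = 9.2195

Closest pair: (7, 3) and (5, 4) with distance 2.2361

The closest pair is (7, 3) and (5, 4) with Euclidean distance 2.2361. For 5 points, brute-force pairwise comparison is shown above. For large n, the divide-and-conquer algorithm (sort by x, recurse on halves, check the dividing strip) achieves O(n log n).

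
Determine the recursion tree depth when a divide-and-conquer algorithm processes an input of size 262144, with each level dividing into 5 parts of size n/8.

For divide and conquer with division factor 8:

Problem sizes at each level:
Level 0: 262144
Level 1: 32768
Level 2: 4096
Level 3: 512
Level 4: 64
Level 5: 8
Level 6: 1

The root is level 0 and the size-1 base case is level 6 (the tree spans levels 0 through 6, i.e. 7 levels counting the root), so the depth is the number of divisions: log_8(262144) = 6

The recursion tree depth is log_8(262144) = 6. At each level, the problem size is divided by 8, so it takes 6 divisions to reduce to a base case of size 1. The algorithm makes 5 recursive calls at each level.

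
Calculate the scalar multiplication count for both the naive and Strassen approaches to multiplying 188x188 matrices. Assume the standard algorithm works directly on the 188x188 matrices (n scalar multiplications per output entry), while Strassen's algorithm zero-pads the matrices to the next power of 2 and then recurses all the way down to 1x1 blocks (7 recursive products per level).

Matrix multiplication for 188x188 matrices:

Strassen's algorithm requires power-of-2 dimensions. Pad 188x188 to 256x256 (next power of 2).

Standard algorithm: 188^3 = 6644672 multiplications
Strassen's algorithm: 7^(log2(256)) = 7^8 = 5764801 multiplications
Savings: 6644672 - 5764801 = 879871 multiplications

Standard: 6644672 multiplications (188^3). Strassen: 5764801 multiplications (7^8, after padding to 256x256). Strassen reduces 8 recursive multiplications to 7 at each level.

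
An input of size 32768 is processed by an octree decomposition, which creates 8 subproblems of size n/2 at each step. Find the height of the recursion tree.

For divide and conquer with division factor 2:

Problem sizes at each level:
Level 0: 32768
Level 1: 16384
Level 2: 8192
Level 3: 4096
Level 4: 2048
Level 5: 1024
Level 6: 512
Level 7: 256
Level 8: 128
Level 9: 64
Level 10: 32
Level 11: 16
Level 12: 8
Level 13: 4
Level 14: 2
Level 15: 1

The root is level 0 and the size-1 base case is level 15 (the tree spans levels 0 through 15, i.e. 16 levels counting the root), so the depth is the number of divisions: log_2(32768) = 15

The recursion tree depth is log_2(32768) = 15. At each level, the problem size is divided by 2, so it takes 15 divisions to reduce to a base case of size 1. The algorithm makes 8 recursive calls at each level.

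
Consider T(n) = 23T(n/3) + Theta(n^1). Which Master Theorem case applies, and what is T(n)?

Master Theorem for T(n) = 23T(n/3) + O(n^1):

a = 23, b = 3, c = 1
log_b(a) = log_3(23) = 2.8540

Case 1: c = 1 < log_3(23) = 2.8540
T(n) = O(n^(log_3 23))

For T(n) = 23T(n/3) + O(n^1): log_3(23) = 2.8540. This is Case 1 of the Master Theorem (c < log_b(a), work dominated by leaves), giving O(n^(log_3 23)).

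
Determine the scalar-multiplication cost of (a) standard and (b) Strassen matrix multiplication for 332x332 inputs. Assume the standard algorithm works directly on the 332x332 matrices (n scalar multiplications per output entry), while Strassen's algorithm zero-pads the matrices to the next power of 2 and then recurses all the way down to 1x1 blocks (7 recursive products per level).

Matrix multiplication for 332x332 matrices:

Strassen's algorithm requires power-of-2 dimensions. Pad 332x332 to 512x512 (next power of 2).

Standard algorithm: 332^3 = 36594368 multiplications
Strassen's algorithm: 7^(log2(512)) = 7^9 = 40353607 multiplications
Difference: 36594368 - 40353607 = -3759239 (Strassen uses MORE here due to padding overhead — for small or just-over-power-of-2 n, padding can outweigh the per-level savings)

Standard: 36594368 multiplications (332^3). Strassen: 40353607 multiplications (7^9, after padding to 512x512). Strassen reduces 8 recursive multiplications to 7 at each level.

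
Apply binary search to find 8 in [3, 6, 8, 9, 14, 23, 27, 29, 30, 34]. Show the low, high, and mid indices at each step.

Binary search for 8 in [3, 6, 8, 9, 14, 23, 27, 29, 30, 34]:

lo=0, hi=9, mid=4, arr[mid]=14 -> 14 > 8, search left half
lo=0, hi=3, mid=1, arr[mid]=6 -> 6 < 8, search right half
lo=2, hi=3, mid=2, arr[mid]=8 -> Found target at index 2!

Binary search finds 8 at index 2 after 3 comparisons. The search repeatedly halves the search space by comparing with the middle element.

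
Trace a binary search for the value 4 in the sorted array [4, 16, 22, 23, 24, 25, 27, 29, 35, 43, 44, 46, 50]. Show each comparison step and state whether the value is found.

Binary search for 4 in [4, 16, 22, 23, 24, 25, 27, 29, 35, 43, 44, 46, 50]:

lo=0, hi=12, mid=6, arr[mid]=27 -> 27 > 4, search left half
lo=0, hi=5, mid=2, arr[mid]=22 -> 22 > 4, search left half
lo=0, hi=1, mid=0, arr[mid]=4 -> Found target at index 0!

Binary search finds 4 at index 0 after 3 comparisons. The search repeatedly halves the search space by comparing with the middle element.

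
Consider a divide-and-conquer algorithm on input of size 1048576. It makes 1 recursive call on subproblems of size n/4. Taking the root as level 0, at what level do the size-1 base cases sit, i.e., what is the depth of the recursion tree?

For divide and conquer with division factor 4:

Problem sizes at each level:
Level 0: 1048576
Level 1: 262144
Level 2: 65536
Level 3: 16384
Level 4: 4096
Level 5: 1024
Level 6: 256
Level 7: 64
Level 8: 16
Level 9: 4
Level 10: 1

The root is level 0 and the size-1 base case is level 10 (the tree spans levels 0 through 10, i.e. 11 levels counting the root), so the depth is the number of divisions: log_4(1048576) = 10

The recursion tree depth is log_4(1048576) = 10. At each level, the problem size is divided by 4, so it takes 10 divisions to reduce to a base case of size 1. The algorithm makes 1 recursive call at each level.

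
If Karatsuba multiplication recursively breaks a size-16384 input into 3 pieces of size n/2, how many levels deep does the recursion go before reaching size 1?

For divide and conquer with division factor 2:

Problem sizes at each level:
Level 0: 16384
Level 1: 8192
Level 2: 4096
Level 3: 2048
Level 4: 1024
Level 5: 512
Level 6: 256
Level 7: 128
Level 8: 64
Level 9: 32
Level 10: 16
Level 11: 8
Level 12: 4
Level 13: 2
Level 14: 1

The root is level 0 and the size-1 base case is level 14 (the tree spans levels 0 through 14, i.e. 15 levels counting the root), so the depth is the number of divisions: log_2(16384) = 14

The recursion tree depth is log_2(16384) = 14. At each level, the problem size is divided by 2, so it takes 14 divisions to reduce to a base case of size 1. The algorithm makes 3 recursive calls at each level.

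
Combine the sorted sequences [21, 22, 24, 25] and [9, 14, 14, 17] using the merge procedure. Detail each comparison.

Merging process:

Compare 21 vs 9: take 9 from right. Merged: [9]
Compare 21 vs 14: take 14 from right. Merged: [9, 14]
Compare 21 vs 14: take 14 from right. Merged: [9, 14, 14]
Compare 21 vs 17: take 17 from right. Merged: [9, 14, 14, 17]
Append remaining from left: [21, 22, 24, 25]. Merged: [9, 14, 14, 17, 21, 22, 24, 25]

Final merged array: [9, 14, 14, 17, 21, 22, 24, 25]
Total comparisons: 4

The merged array is [9, 14, 14, 17, 21, 22, 24, 25], requiring 4 comparisons. The merge step runs in O(n) time where n is the total number of elements.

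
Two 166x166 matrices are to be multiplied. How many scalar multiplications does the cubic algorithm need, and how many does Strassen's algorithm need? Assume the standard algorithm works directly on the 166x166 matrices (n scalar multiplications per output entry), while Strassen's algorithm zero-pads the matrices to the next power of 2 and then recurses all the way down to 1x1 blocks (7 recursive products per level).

Matrix multiplication for 166x166 matrices:

Strassen's algorithm requires power-of-2 dimensions. Pad 166x166 to 256x256 (next power of 2).

Standard algorithm: 166^3 = 4574296 multiplications
Strassen's algorithm: 7^(log2(256)) = 7^8 = 5764801 multiplications
Difference: 4574296 - 5764801 = -1190505 (Strassen uses MORE here due to padding overhead — for small or just-over-power-of-2 n, padding can outweigh the per-level savings)

Standard: 4574296 multiplications (166^3). Strassen: 5764801 multiplications (7^8, after padding to 256x256). Strassen reduces 8 recursive multiplications to 7 at each level.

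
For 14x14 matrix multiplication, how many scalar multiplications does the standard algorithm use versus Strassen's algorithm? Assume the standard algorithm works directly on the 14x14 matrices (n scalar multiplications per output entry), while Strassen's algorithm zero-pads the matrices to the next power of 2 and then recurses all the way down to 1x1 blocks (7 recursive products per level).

Matrix multiplication for 14x14 matrices:

Strassen's algorithm requires power-of-2 dimensions. Pad 14x14 to 16x16 (next power of 2).

Standard algorithm: 14^3 = 2744 multiplications
Strassen's algorithm: 7^(log2(16)) = 7^4 = 2401 multiplications
Savings: 2744 - 2401 = 343 multiplications

Standard: 2744 multiplications (14^3). Strassen: 2401 multiplications (7^4, after padding to 16x16). Strassen reduces 8 recursive multiplications to 7 at each level.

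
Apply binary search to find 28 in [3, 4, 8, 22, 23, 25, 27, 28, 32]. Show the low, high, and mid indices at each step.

Binary search for 28 in [3, 4, 8, 22, 23, 25, 27, 28, 32]:

lo=0, hi=8, mid=4, arr[mid]=23 -> 23 < 28, search right half
lo=5, hi=8, mid=6, arr[mid]=27 -> 27 < 28, search right half
lo=7, hi=8, mid=7, arr[mid]=28 -> Found target at index 7!

Binary search finds 28 at index 7 after 3 comparisons. The search repeatedly halves the search space by comparing with the middle element.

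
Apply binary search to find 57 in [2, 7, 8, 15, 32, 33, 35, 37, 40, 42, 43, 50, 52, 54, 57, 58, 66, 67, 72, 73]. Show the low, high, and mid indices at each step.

Binary search for 57 in [2, 7, 8, 15, 32, 33, 35, 37, 40, 42, 43, 50, 52, 54, 57, 58, 66, 67, 72, 73]:

lo=0, hi=19, mid=9, arr[mid]=42 -> 42 < 57, search right half
lo=10, hi=19, mid=14, arr[mid]=57 -> Found target at index 14!

Binary search finds 57 at index 14 after 2 comparisons. The search repeatedly halves the search space by comparing with the middle element.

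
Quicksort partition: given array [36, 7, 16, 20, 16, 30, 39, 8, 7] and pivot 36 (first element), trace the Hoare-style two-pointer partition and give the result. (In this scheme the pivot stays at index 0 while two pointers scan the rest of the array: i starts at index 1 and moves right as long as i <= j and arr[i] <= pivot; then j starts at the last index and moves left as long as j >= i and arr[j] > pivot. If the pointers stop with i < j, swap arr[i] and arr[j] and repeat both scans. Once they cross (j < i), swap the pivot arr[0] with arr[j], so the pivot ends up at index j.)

Hoare-style two-pointer partition with pivot = 36:

Initial array: [36, 7, 16, 20, 16, 30, 39, 8, 7]

Pointers start at i = 1, j = 8.
i stops at index 6 (arr[6]=39 > 36), j stops at index 8 (arr[8]=7 <= 36): swap arr[6] and arr[8], array becomes [36, 7, 16, 20, 16, 30, 7, 8, 39]
i ends at 8, j ends at 7: the pointers have crossed (j < i), so scanning stops.

Swap pivot arr[0] with arr[7] to place pivot at position 7: [8, 7, 16, 20, 16, 30, 7, 36, 39]
Pivot position: 7

After partitioning with pivot 36, the array becomes [8, 7, 16, 20, 16, 30, 7, 36, 39]. The pivot is placed at index 7. All elements to the left of the pivot are <= 36, and all elements to the right are > 36.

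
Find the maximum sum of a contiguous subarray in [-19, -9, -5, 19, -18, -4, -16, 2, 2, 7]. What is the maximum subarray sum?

Using Kadane's algorithm on [-19, -9, -5, 19, -18, -4, -16, 2, 2, 7]:

Scanning through the array:
Position 1 (value -9): max_ending_here = -9, max_so_far = -9
Position 2 (value -5): max_ending_here = -5, max_so_far = -5
Position 3 (value 19): max_ending_here = 19, max_so_far = 19
Position 4 (value -18): max_ending_here = 1, max_so_far = 19
Position 5 (value -4): max_ending_here = -3, max_so_far = 19
Position 6 (value -16): max_ending_here = -16, max_so_far = 19
Position 7 (value 2): max_ending_here = 2, max_so_far = 19
Position 8 (value 2): max_ending_here = 4, max_so_far = 19
Position 9 (value 7): max_ending_here = 11, max_so_far = 19

Maximum subarray: [19]
Maximum sum: 19

The maximum subarray is [19] with sum 19. This subarray runs from index 3 to index 3.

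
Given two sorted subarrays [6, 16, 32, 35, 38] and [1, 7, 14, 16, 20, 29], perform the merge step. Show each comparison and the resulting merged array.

Merging process:

Compare 6 vs 1: take 1 from right. Merged: [1]
Compare 6 vs 7: take 6 from left. Merged: [1, 6]
Compare 16 vs 7: take 7 from right. Merged: [1, 6, 7]
Compare 16 vs 14: take 14 from right. Merged: [1, 6, 7, 14]
Compare 16 vs 16: take 16 from left. Merged: [1, 6, 7, 14, 16]
Compare 32 vs 16: take 16 from right. Merged: [1, 6, 7, 14, 16, 16]
Compare 32 vs 20: take 20 from right. Merged: [1, 6, 7, 14, 16, 16, 20]
Compare 32 vs 29: take 29 from right. Merged: [1, 6, 7, 14, 16, 16, 20, 29]
Append remaining from left: [32, 35, 38]. Merged: [1, 6, 7, 14, 16, 16, 20, 29, 32, 35, 38]

Final merged array: [1, 6, 7, 14, 16, 16, 20, 29, 32, 35, 38]
Total comparisons: 8

The merged array is [1, 6, 7, 14, 16, 16, 20, 29, 32, 35, 38], requiring 8 comparisons. The merge step runs in O(n) time where n is the total number of elements.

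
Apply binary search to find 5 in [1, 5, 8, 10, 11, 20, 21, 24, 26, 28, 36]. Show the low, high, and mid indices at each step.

Binary search for 5 in [1, 5, 8, 10, 11, 20, 21, 24, 26, 28, 36]:

lo=0, hi=10, mid=5, arr[mid]=20 -> 20 > 5, search left half
lo=0, hi=4, mid=2, arr[mid]=8 -> 8 > 5, search left half
lo=0, hi=1, mid=0, arr[mid]=1 -> 1 < 5, search right half
lo=1, hi=1, mid=1, arr[mid]=5 -> Found target at index 1!

Binary search finds 5 at index 1 after 4 comparisons. The search repeatedly halves the search space by comparing with the middle element.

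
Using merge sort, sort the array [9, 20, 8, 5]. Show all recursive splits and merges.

Merge sort trace:

Split: [9, 20, 8, 5] -> [9, 20] and [8, 5]
  Split: [9, 20] -> [9] and [20]
  Merge: [9] + [20] -> [9, 20]
  Split: [8, 5] -> [8] and [5]
  Merge: [8] + [5] -> [5, 8]
Merge: [9, 20] + [5, 8] -> [5, 8, 9, 20]

Final sorted array: [5, 8, 9, 20]

The merge sort proceeds by recursively splitting the array and merging sorted halves.
After all merges, the sorted array is [5, 8, 9, 20].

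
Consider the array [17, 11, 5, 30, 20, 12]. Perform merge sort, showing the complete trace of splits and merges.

Merge sort trace:

Split: [17, 11, 5, 30, 20, 12] -> [17, 11, 5] and [30, 20, 12]
  Split: [17, 11, 5] -> [17] and [11, 5]
    Split: [11, 5] -> [11] and [5]
    Merge: [11] + [5] -> [5, 11]
  Merge: [17] + [5, 11] -> [5, 11, 17]
  Split: [30, 20, 12] -> [30] and [20, 12]
    Split: [20, 12] -> [20] and [12]
    Merge: [20] + [12] -> [12, 20]
  Merge: [30] + [12, 20] -> [12, 20, 30]
Merge: [5, 11, 17] + [12, 20, 30] -> [5, 11, 12, 17, 20, 30]

Final sorted array: [5, 11, 12, 17, 20, 30]

The merge sort proceeds by recursively splitting the array and merging sorted halves.
After all merges, the sorted array is [5, 11, 12, 17, 20, 30].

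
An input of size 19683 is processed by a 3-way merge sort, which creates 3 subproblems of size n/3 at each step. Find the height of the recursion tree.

For divide and conquer with division factor 3:

Problem sizes at each level:
Level 0: 19683
Level 1: 6561
Level 2: 2187
Level 3: 729
Level 4: 243
Level 5: 81
Level 6: 27
Level 7: 9
Level 8: 3
Level 9: 1

The root is level 0 and the size-1 base case is level 9 (the tree spans levels 0 through 9, i.e. 10 levels counting the root), so the depth is the number of divisions: log_3(19683) = 9

The recursion tree depth is log_3(19683) = 9. At each level, the problem size is divided by 3, so it takes 9 divisions to reduce to a base case of size 1. The algorithm makes 3 recursive calls at each level.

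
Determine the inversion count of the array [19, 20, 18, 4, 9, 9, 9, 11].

Finding inversions in [19, 20, 18, 4, 9, 9, 9, 11]:

(0, 2): arr[0]=19 > arr[2]=18
(0, 3): arr[0]=19 > arr[3]=4
(0, 4): arr[0]=19 > arr[4]=9
(0, 5): arr[0]=19 > arr[5]=9
(0, 6): arr[0]=19 > arr[6]=9
(0, 7): arr[0]=19 > arr[7]=11
(1, 2): arr[1]=20 > arr[2]=18
(1, 3): arr[1]=20 > arr[3]=4
(1, 4): arr[1]=20 > arr[4]=9
(1, 5): arr[1]=20 > arr[5]=9
(1, 6): arr[1]=20 > arr[6]=9
(1, 7): arr[1]=20 > arr[7]=11
(2, 3): arr[2]=18 > arr[3]=4
(2, 4): arr[2]=18 > arr[4]=9
(2, 5): arr[2]=18 > arr[5]=9
(2, 6): arr[2]=18 > arr[6]=9
(2, 7): arr[2]=18 > arr[7]=11

Total inversions: 17

The array has 17 inversion(s): (0,2), (0,3), (0,4), (0,5), (0,6), (0,7), (1,2), (1,3), (1,4), (1,5), (1,6), (1,7), (2,3), (2,4), (2,5), (2,6), (2,7). Each pair (i,j) satisfies i < j and arr[i] > arr[j].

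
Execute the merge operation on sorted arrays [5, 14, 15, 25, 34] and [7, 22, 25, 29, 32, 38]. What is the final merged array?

Merging process:

Compare 5 vs 7: take 5 from left. Merged: [5]
Compare 14 vs 7: take 7 from right. Merged: [5, 7]
Compare 14 vs 22: take 14 from left. Merged: [5, 7, 14]
Compare 15 vs 22: take 15 from left. Merged: [5, 7, 14, 15]
Compare 25 vs 22: take 22 from right. Merged: [5, 7, 14, 15, 22]
Compare 25 vs 25: take 25 from left. Merged: [5, 7, 14, 15, 22, 25]
Compare 34 vs 25: take 25 from right. Merged: [5, 7, 14, 15, 22, 25, 25]
Compare 34 vs 29: take 29 from right. Merged: [5, 7, 14, 15, 22, 25, 25, 29]
Compare 34 vs 32: take 32 from right. Merged: [5, 7, 14, 15, 22, 25, 25, 29, 32]
Compare 34 vs 38: take 34 from left. Merged: [5, 7, 14, 15, 22, 25, 25, 29, 32, 34]
Append remaining from right: [38]. Merged: [5, 7, 14, 15, 22, 25, 25, 29, 32, 34, 38]

Final merged array: [5, 7, 14, 15, 22, 25, 25, 29, 32, 34, 38]
Total comparisons: 10

The merged array is [5, 7, 14, 15, 22, 25, 25, 29, 32, 34, 38], requiring 10 comparisons. The merge step runs in O(n) time where n is the total number of elements.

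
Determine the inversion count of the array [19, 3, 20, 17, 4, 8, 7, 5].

Finding inversions in [19, 3, 20, 17, 4, 8, 7, 5]:

(0, 1): arr[0]=19 > arr[1]=3
(0, 3): arr[0]=19 > arr[3]=17
(0, 4): arr[0]=19 > arr[4]=4
(0, 5): arr[0]=19 > arr[5]=8
(0, 6): arr[0]=19 > arr[6]=7
(0, 7): arr[0]=19 > arr[7]=5
(2, 3): arr[2]=20 > arr[3]=17
(2, 4): arr[2]=20 > arr[4]=4
(2, 5): arr[2]=20 > arr[5]=8
(2, 6): arr[2]=20 > arr[6]=7
(2, 7): arr[2]=20 > arr[7]=5
(3, 4): arr[3]=17 > arr[4]=4
(3, 5): arr[3]=17 > arr[5]=8
(3, 6): arr[3]=17 > arr[6]=7
(3, 7): arr[3]=17 > arr[7]=5
(5, 6): arr[5]=8 > arr[6]=7
(5, 7): arr[5]=8 > arr[7]=5
(6, 7): arr[6]=7 > arr[7]=5

Total inversions: 18

The array has 18 inversion(s): (0,1), (0,3), (0,4), (0,5), (0,6), (0,7), (2,3), (2,4), (2,5), (2,6), (2,7), (3,4), (3,5), (3,6), (3,7), (5,6), (5,7), (6,7). Each pair (i,j) satisfies i < j and arr[i] > arr[j].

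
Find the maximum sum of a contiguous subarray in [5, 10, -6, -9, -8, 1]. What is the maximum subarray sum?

Using Kadane's algorithm on [5, 10, -6, -9, -8, 1]:

Scanning through the array:
Position 1 (value 10): max_ending_here = 15, max_so_far = 15
Position 2 (value -6): max_ending_here = 9, max_so_far = 15
Position 3 (value -9): max_ending_here = 0, max_so_far = 15
Position 4 (value -8): max_ending_here = -8, max_so_far = 15
Position 5 (value 1): max_ending_here = 1, max_so_far = 15

Maximum subarray: [5, 10]
Maximum sum: 15

The maximum subarray is [5, 10] with sum 15. This subarray runs from index 0 to index 1.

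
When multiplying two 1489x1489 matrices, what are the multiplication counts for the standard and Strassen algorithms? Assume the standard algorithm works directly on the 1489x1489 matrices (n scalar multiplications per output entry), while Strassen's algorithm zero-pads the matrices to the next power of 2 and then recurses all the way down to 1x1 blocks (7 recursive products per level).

Matrix multiplication for 1489x1489 matrices:

Strassen's algorithm requires power-of-2 dimensions. Pad 1489x1489 to 2048x2048 (next power of 2).

Standard algorithm: 1489^3 = 3301293169 multiplications
Strassen's algorithm: 7^(log2(2048)) = 7^11 = 1977326743 multiplications
Savings: 3301293169 - 1977326743 = 1323966426 multiplications

Standard: 3301293169 multiplications (1489^3). Strassen: 1977326743 multiplications (7^11, after padding to 2048x2048). Strassen reduces 8 recursive multiplications to 7 at each level.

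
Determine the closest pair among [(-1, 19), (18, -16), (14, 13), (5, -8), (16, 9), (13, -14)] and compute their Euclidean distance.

Computing all pairwise distances among 6 points:

d((-1, 19), (18, -16)) = 39.8246
d((-1, 19), (14, 13)) = 16.1555
d((-1, 19), (5, -8)) = 27.6586
d((-1, 19), (16, 9)) = 19.7231
d((-1, 19), (13, -14)) = 35.8469
d((18, -16), (14, 13)) = 29.2746
d((18, -16), (5, -8)) = 15.2643
d((18, -16), (16, 9)) = 25.0799
d((18, -16), (13, -14)) = 5.3852
d((14, 13), (5, -8)) = 22.8473
d((14, 13), (16, 9)) = 4.4721 <-- minimum
d((14, 13), (13, -14)) = 27.0185
d((5, -8), (16, 9)) = 20.2485
d((5, -8), (13, -14)) = 10.0
d((16, 9), (13, -14)) = 23.1948

Closest pair: (14, 13) and (16, 9) with distance 4.4721

The closest pair is (14, 13) and (16, 9) with Euclidean distance 4.4721. For 6 points, brute-force pairwise comparison is shown above. For large n, the divide-and-conquer algorithm (sort by x, recurse on halves, check the dividing strip) achieves O(n log n).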